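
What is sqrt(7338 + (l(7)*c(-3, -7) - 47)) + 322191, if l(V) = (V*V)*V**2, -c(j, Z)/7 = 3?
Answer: 322191 + I*sqrt(43130) ≈ 3.2219e+5 + 207.68*I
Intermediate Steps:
c(j, Z) = -21 (c(j, Z) = -7*3 = -21)
l(V) = V**4 (l(V) = V**2*V**2 = V**4)
sqrt(7338 + (l(7)*c(-3, -7) - 47)) + 322191 = sqrt(7338 + (7**4*(-21) - 47)) + 322191 = sqrt(7338 + (2401*(-21) - 47)) + 322191 = sqrt(7338 + (-50421 - 47)) + 322191 = sqrt(7338 - 50468) + 322191 = sqrt(-43130) + 322191 = I*sqrt(43130) + 322191 = 322191 + I*sqrt(43130)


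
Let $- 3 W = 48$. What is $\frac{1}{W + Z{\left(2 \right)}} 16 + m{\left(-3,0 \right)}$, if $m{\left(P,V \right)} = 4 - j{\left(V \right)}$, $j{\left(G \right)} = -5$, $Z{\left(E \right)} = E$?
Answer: $\frac{55}{7} \approx 7.8571$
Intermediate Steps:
$W = -16$ ($W = \left(- \frac{1}{3}\right) 48 = -16$)
$m{\left(P,V \right)} = 9$ ($m{\left(P,V \right)} = 4 - -5 = 4 + 5 = 9$)
$\frac{1}{W + Z{\left(2 \right)}} 16 + m{\left(-3,0 \right)} = \frac{1}{-16 + 2} \cdot 16 + 9 = \frac{1}{-14} \cdot 16 + 9 = \left(- \frac{1}{14}\right) 16 + 9 = - \frac{8}{7} + 9 = \frac{55}{7}$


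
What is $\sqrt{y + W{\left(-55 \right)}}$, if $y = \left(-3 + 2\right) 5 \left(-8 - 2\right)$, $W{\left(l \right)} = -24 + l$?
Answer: $i \sqrt{29} \approx 5.3852 i$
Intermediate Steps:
$y = 50$ ($y = \left(-1\right) 5 \left(-10\right) = \left(-5\right) \left(-10\right) = 50$)
$\sqrt{y + W{\left(-55 \right)}} = \sqrt{50 - 79} = \sqrt{-29} = i \sqrt{29}$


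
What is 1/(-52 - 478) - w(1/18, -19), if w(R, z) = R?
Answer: -137/2385 ≈ -0.057442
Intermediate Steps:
1/(-52 - 478) - w(1/18, -19) = 1/(-52 - 478) - 1/18 = 1/(-530) - 1*1/18 = -1/530 - 1/18 = -137/2385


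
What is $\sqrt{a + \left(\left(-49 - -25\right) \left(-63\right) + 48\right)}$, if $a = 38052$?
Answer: $2 \sqrt{9903} \approx 199.03$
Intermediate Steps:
$\sqrt{a + \left(\left(-49 - -25\right) \left(-63\right) + 48\right)} = \sqrt{38052 + \left(\left(-49 - -25\right) \left(-63\right) + 48\right)} = \sqrt{38052 + \left(\left(-49 + 25\right) \left(-63\right) + 48\right)} = \sqrt{38052 + \left(\left(-24\right) \left(-63\right) + 48\right)} = \sqrt{38052 + \left(1512 + 48\right)} = \sqrt{38052 + 1560} = \sqrt{39612} = 2 \sqrt{9903}$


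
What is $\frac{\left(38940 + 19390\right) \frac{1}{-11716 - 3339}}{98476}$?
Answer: $- \frac{5833}{148255618} \approx -3.9344 \cdot 10^{-5}$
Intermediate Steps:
$\frac{\left(38940 + 19390\right) \frac{1}{-11716 - 3339}}{98476} = \frac{58330}{-15055} \cdot \frac{1}{98476} = 58330 \left(- \frac{1}{15055}\right) \frac{1}{98476} = \left(- \frac{11666}{3011}\right) \frac{1}{98476} = - \frac{5833}{148255618}$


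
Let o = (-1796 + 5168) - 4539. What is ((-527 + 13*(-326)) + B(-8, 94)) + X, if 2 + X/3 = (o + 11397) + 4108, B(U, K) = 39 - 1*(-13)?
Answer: 38295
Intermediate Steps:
o = -1167 (o = 3372 - 4539 = -1167)
B(U, K) = 52 (B(U, K) = 39 + 13 = 52)
X = 43008 (X = -6 + 3*((-1167 + 11397) + 4108) = -6 + 3*(10230 + 4108) = -6 + 3*14338 = -6 + 43014 = 43008)
((-527 + 13*(-326)) + B(-8, 94)) + X = ((-527 + 13*(-326)) + 52) + 43008 = ((-527 - 4238) + 52) + 43008 = (-4765 + 52) + 43008 = -4713 + 43008 = 38295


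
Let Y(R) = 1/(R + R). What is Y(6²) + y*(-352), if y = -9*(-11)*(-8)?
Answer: 20072449/72 ≈ 2.7878e+5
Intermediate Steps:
Y(R) = 1/(2*R)
y = -792 (y = 99*(-8) = -792)
Y(6²) + y*(-352) = 1/(2*(6²)) - 792*(-352) = (½)/36 + 278784 = (½)*(1/36) + 278784 = 1/72 + 278784 = 20072449/72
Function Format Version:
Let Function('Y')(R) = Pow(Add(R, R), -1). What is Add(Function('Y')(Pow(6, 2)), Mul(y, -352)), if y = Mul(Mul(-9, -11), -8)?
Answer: Rational(20072449, 72) ≈ 2.7878e+5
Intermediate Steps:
Function('Y')(R) = Mul(Rational(1, 2), Pow(R, -1)) (Function('Y')(R) = Pow(Mul(2, R), -1) = Mul(Rational(1, 2), Pow(R, -1)))
y = -792 (y = Mul(99, -8) = -792)
Add(Function('Y')(Pow(6, 2)), Mul(y, -352)) = Add(Mul(Rational(1, 2), Pow(Pow(6, 2), -1)), Mul(-792, -352)) = Add(Mul(Rational(1, 2), Pow(36, -1)), 278784) = Add(Mul(Rational(1, 2), Rational(1, 36)), 278784) = Add(Rational(1, 72), 278784) = Rational(20072449, 72)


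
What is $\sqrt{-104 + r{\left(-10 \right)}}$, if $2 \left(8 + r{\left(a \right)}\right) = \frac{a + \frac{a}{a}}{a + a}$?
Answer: $\frac{i \sqrt{44710}}{20} \approx 10.572 i$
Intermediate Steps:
$r{\left(a \right)} = -8 + \frac{1 + a}{4 a}$ ($r{\left(a \right)} = -8 + \frac{\left(a + \frac{a}{a}\right) \frac{1}{a + a}}{2} = -8 + \frac{\left(a + 1\right) \frac{1}{2 a}}{2} = -8 + \frac{\left(1 + a\right) \frac{1}{2 a}}{2} = -8 + \frac{\frac{1}{2} \frac{1}{a} \left(1 + a\right)}{2} = -8 + \frac{1 + a}{4 a}$)
$\sqrt{-104 + r{\left(-10 \right)}} = \sqrt{-104 + \frac{1 - -310}{4 \left(-10\right)}} = \sqrt{-104 + \frac{1}{4} \left(- \frac{1}{10}\right) \left(1 + 310\right)} = \sqrt{-104 + \frac{1}{4} \left(- \frac{1}{10}\right) 311} = \sqrt{-104 - \frac{311}{40}} = \sqrt{- \frac{4471}{40}} = \frac{i \sqrt{44710}}{20}$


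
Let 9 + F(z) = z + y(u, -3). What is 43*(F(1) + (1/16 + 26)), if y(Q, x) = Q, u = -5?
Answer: 8987/16 ≈ 561.69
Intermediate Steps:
F(z) = -14 + z (F(z) = -9 + (z - 5) = -9 + (-5 + z) = -14 + z)
43*(F(1) + (1/16 + 26)) = 43*((-14 + 1) + (1/16 + 26)) = 43*(-13 + (1/16 + 26)) = 43*(-13 + 417/16) = 43*(209/16) = 8987/16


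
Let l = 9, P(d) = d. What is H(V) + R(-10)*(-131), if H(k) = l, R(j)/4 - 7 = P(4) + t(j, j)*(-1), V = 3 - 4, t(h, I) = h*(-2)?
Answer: 4725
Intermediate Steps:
t(h, I) = -2*h
V = -1
R(j) = 44 + 8*j (R(j) = 28 + 4*(4 - 2*j*(-1)) = 28 + 4*(4 + 2*j) = 28 + (16 + 8*j) = 44 + 8*j)
H(k) = 9
H(V) + R(-10)*(-131) = 9 + (44 + 8*(-10))*(-131) = 9 + (44 - 80)*(-131) = 9 - 36*(-131) = 9 + 4716 = 4725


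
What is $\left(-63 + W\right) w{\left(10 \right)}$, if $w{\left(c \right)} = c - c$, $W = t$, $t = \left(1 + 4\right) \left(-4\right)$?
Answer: $0$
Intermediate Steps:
$t = -20$ ($t = 5 \left(-4\right) = -20$)
$W = -20$
$w{\left(c \right)} = 0$
$\left(-63 + W\right) w{\left(10 \right)} = \left(-63 - 20\right) 0 = \left(-83\right) 0 = 0$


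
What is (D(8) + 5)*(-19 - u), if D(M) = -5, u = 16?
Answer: 0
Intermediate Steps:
(D(8) + 5)*(-19 - u) = (-5 + 5)*(-19 - 1*16) = 0*(-19 - 16) = 0*(-35) = 0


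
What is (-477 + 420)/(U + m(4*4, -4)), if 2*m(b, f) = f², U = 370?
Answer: -19/126 ≈ -0.15079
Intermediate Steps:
m(b, f) = f²/2
(-477 + 420)/(U + m(4*4, -4)) = (-477 + 420)/(370 + (½)*(-4)²) = -57/(370 + (½)*16) = -57/(370 + 8) = -57/378 = -57*1/378 = -19/126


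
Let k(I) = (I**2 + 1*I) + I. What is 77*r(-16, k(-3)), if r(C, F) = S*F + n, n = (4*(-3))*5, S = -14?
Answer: -7854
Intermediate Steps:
n = -60 (n = -12*5 = -60)
k(I) = I**2 + 2*I (k(I) = (I**2 + I) + I = (I + I**2) + I = I**2 + 2*I)
r(C, F) = -60 - 14*F (r(C, F) = -14*F - 60 = -60 - 14*F)
77*r(-16, k(-3)) = 77*(-60 - (-42)*(2 - 3)) = 77*(-60 - (-42)*(-1)) = 77*(-60 - 14*3) = 77*(-60 - 42) = 77*(-102) = -7854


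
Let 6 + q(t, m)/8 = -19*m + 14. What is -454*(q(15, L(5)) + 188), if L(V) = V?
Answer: 230632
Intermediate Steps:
q(t, m) = 64 - 152*m (q(t, m) = -48 + 8*(-19*m + 14) = -48 + 8*(14 - 19*m) = -48 + (112 - 152*m) = 64 - 152*m)
-454*(q(15, L(5)) + 188) = -454*((64 - 152*5) + 188) = -454*((64 - 760) + 188) = -454*(-696 + 188) = -454*(-508) = 230632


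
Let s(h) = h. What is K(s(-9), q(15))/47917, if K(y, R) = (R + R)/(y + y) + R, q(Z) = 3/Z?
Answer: 8/2156265 ≈ 3.7101e-6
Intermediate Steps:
K(y, R) = R + R/y (K(y, R) = (2*R)/((2*y)) + R = (2*R)*(1/(2*y)) + R = R/y + R = R + R/y)
K(s(-9), q(15))/47917 = (3/15 + (3/15)/(-9))/47917 = (3*(1/15) + (3*(1/15))*(-⅑))*(1/47917) = (⅕ + (⅕)*(-⅑))*(1/47917) = (⅕ - 1/45)*(1/47917) = (8/45)*(1/47917) = 8/2156265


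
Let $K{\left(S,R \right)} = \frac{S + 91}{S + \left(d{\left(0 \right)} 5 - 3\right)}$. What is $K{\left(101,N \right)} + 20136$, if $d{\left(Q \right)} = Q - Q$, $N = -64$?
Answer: $\frac{986760}{49} \approx 20138.0$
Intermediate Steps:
$d{\left(Q \right)} = 0$
$K{\left(S,R \right)} = \frac{91 + S}{-3 + S}$ ($K{\left(S,R \right)} = \frac{S + 91}{S + \left(0 \cdot 5 - 3\right)} = \frac{91 + S}{S + \left(0 - 3\right)} = \frac{91 + S}{S - 3} = \frac{91 + S}{-3 + S}$)
$K{\left(101,N \right)} + 20136 = \frac{91 + 101}{-3 + 101} + 20136 = \frac{1}{98} \cdot 192 + 20136 = \frac{96}{49} + 20136 = \frac{986760}{49}$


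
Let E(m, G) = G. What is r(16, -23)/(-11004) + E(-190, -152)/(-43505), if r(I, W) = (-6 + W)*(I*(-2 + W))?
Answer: -2566252/2442495 ≈ -1.0507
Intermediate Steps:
r(I, W) = I*(-6 + W)*(-2 + W)
r(16, -23)/(-11004) + E(-190, -152)/(-43505) = (16*(12 + (-23)**2 - 8*(-23)))/(-11004) - 152/(-43505) = (16*(12 + 529 + 184))*(-1/11004) - 152*(-1/43505) = (16*725)*(-1/11004) + 152/43505 = 11600*(-1/11004) + 152/43505 = -2900/2751 + 152/43505 = -2566252/2442495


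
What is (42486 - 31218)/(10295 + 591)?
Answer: 5634/5443 ≈ 1.0351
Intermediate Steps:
(42486 - 31218)/(10295 + 591) = 11268/10886 = 11268*(1/10886) = 5634/5443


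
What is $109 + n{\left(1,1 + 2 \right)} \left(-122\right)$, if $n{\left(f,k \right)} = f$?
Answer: $-13$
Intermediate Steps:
$109 + n{\left(1,1 + 2 \right)} \left(-122\right) = 109 + 1 \left(-122\right) = 109 - 122 = -13$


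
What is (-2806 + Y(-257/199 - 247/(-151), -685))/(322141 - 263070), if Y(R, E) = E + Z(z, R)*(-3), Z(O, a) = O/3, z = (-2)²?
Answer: -3495/59071 ≈ -0.059166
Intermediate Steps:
z = 4
Z(O, a) = O/3 (Z(O, a) = O*(⅓) = O/3)
Y(R, E) = -4 + E (Y(R, E) = E + ((⅓)*4)*(-3) = E + (4/3)*(-3) = E - 4 = -4 + E)
(-2806 + Y(-257/199 - 247/(-151), -685))/(322141 - 263070) = (-2806 + (-4 - 685))/(322141 - 263070) = (-2806 - 689)/59071 = -3495*1/59071 = -3495/59071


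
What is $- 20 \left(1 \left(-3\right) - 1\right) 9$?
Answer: $720$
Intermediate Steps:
$- 20 \left(1 \left(-3\right) - 1\right) 9 = - 20 \left(-3 - 1\right) 9 = \left(-20\right) \left(-4\right) 9 = 80 \cdot 9 = 720$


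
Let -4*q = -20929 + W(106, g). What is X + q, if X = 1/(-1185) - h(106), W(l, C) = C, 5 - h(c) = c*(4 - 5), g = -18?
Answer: 24296051/4740 ≈ 5125.8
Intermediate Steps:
h(c) = 5 + c (h(c) = 5 - c*(4 - 5) = 5 - c*(-1) = 5 - (-1)*c = 5 + c)
X = -131536/1185 (X = 1/(-1185) - (5 + 106) = -1/1185 - 1*111 = -1/1185 - 111 = -131536/1185 ≈ -111.00)
q = 20947/4 (q = -(-20929 - 18)/4 = -¼*(-20947) = 20947/4 ≈ 5236.8)
X + q = -131536/1185 + 20947/4 = 24296051/4740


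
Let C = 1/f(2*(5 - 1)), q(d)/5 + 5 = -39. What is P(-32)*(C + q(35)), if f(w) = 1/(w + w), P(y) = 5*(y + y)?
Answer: 65280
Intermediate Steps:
P(y) = 10*y (P(y) = 5*(2*y) = 10*y)
q(d) = -220 (q(d) = -25 + 5*(-39) = -25 - 195 = -220)
f(w) = 1/(2*w)
C = 16 (C = 1/(1/(2*((2*(5 - 1))))) = 1/(1/(2*((2*4)))) = 1/((½)/8) = 1/((½)*(⅛)) = 1/(1/16) = 16)
P(-32)*(C + q(35)) = (10*(-32))*(16 - 220) = -320*(-204) = 65280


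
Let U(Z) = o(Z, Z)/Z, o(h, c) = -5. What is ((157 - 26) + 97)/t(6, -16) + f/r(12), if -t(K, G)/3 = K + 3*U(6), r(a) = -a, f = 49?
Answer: -2167/84 ≈ -25.798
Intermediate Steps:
U(Z) = -5/Z
t(K, G) = 15/2 - 3*K (t(K, G) = -3*(K + 3*(-5/6)) = -3*(K + 3*(-5*⅙)) = -3*(K + 3*(-⅚)) = -3*(K - 5/2) = -3*(-5/2 + K) = 15/2 - 3*K)
((157 - 26) + 97)/t(6, -16) + f/r(12) = ((157 - 26) + 97)/(15/2 - 3*6) + 49/((-1*12)) = (131 + 97)/(15/2 - 18) + 49/(-12) = 228/(-21/2) + 49*(-1/12) = 228*(-2/21) - 49/12 = -152/7 - 49/12 = -2167/84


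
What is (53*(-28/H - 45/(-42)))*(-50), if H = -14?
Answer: -56975/7 ≈ -8139.3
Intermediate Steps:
(53*(-28/H - 45/(-42)))*(-50) = (53*(-28/(-14) - 45/(-42)))*(-50) = (53*(-28*(-1/14) - 45*(-1/42)))*(-50) = (53*(2 + 15/14))*(-50) = (53*(43/14))*(-50) = (2279/14)*(-50) = -56975/7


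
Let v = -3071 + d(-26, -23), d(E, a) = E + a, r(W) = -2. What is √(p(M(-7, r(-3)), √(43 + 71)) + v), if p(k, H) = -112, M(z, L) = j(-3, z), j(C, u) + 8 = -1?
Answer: 4*I*√202 ≈ 56.851*I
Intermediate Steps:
j(C, u) = -9 (j(C, u) = -8 - 1 = -9)
M(z, L) = -9
v = -3120 (v = -3071 + (-26 - 23) = -3071 - 49 = -3120)
√(p(M(-7, r(-3)), √(43 + 71)) + v) = √(-112 - 3120) = √(-3232) = 4*I*√202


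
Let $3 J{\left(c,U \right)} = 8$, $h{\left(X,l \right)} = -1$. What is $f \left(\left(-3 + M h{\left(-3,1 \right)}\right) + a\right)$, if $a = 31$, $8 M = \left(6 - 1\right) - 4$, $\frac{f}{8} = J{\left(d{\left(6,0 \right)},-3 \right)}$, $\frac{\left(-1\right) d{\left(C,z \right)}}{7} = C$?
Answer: $\frac{1784}{3} \approx 594.67$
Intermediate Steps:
$d{\left(C,z \right)} = - 7 C$
$J{\left(c,U \right)} = \frac{8}{3}$ ($J{\left(c,U \right)} = \frac{1}{3} \cdot 8 = \frac{8}{3}$)
$f = \frac{64}{3}$ ($f = 8 \cdot \frac{8}{3} = \frac{64}{3} \approx 21.333$)
$M = \frac{1}{8}$ ($M = \frac{\left(6 - 1\right) - 4}{8} = \frac{5 - 4}{8} = \frac{1}{8} \cdot 1 = \frac{1}{8} \approx 0.125$)
$f \left(\left(-3 + M h{\left(-3,1 \right)}\right) + a\right) = \frac{64 \left(\left(-3 + \frac{1}{8} \left(-1\right)\right) + 31\right)}{3} = \frac{64 \left(\left(-3 - \frac{1}{8}\right) + 31\right)}{3} = \frac{64 \left(- \frac{25}{8} + 31\right)}{3} = \frac{64}{3} \cdot \frac{223}{8} = \frac{1784}{3}$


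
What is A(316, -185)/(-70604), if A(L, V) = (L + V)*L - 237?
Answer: -41159/70604 ≈ -0.58296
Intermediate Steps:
A(L, V) = -237 + L*(L + V) (A(L, V) = L*(L + V) - 237 = -237 + L*(L + V))
A(316, -185)/(-70604) = (-237 + 316**2 + 316*(-185))/(-70604) = (-237 + 99856 - 58460)*(-1/70604) = 41159*(-1/70604) = -41159/70604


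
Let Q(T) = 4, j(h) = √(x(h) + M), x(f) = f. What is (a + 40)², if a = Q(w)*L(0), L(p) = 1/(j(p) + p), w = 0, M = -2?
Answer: 1592 - 160*I*√2 ≈ 1592.0 - 226.27*I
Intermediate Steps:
j(h) = √(-2 + h) (j(h) = √(h - 2) = √(-2 + h))
L(p) = 1/(p + √(-2 + p)) (L(p) = 1/(√(-2 + p) + p) = 1/(p + √(-2 + p)))
a = -2*I*√2 (a = 4/(0 + √(-2 + 0)) = 4/(0 + √(-2)) = 4/(0 + I*√2) = 4/((I*√2)) = 4*(-I*√2/2) = -2*I*√2 ≈ -2.8284*I)
(a + 40)² = (-2*I*√2 + 40)² = (40 - 2*I*√2)²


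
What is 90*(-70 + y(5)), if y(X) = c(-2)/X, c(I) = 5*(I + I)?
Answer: -6660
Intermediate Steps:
c(I) = 10*I (c(I) = 5*(2*I) = 10*I)
y(X) = -20/X (y(X) = (10*(-2))/X = -20/X)
90*(-70 + y(5)) = 90*(-70 - 20/5) = 90*(-70 - 20*1/5) = 90*(-70 - 4) = 90*(-74) = -6660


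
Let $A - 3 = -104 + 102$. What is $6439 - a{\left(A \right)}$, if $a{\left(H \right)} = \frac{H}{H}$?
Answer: $6438$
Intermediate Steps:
$A = 1$ ($A = 3 + \left(-104 + 102\right) = 3 - 2 = 1$)
$a{\left(H \right)} = 1$
$6439 - a{\left(A \right)} = 6439 - 1 = 6438$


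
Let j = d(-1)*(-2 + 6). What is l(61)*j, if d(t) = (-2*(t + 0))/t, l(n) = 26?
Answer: -208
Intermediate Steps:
d(t) = -2 (d(t) = (-2*t)/t = -2)
j = -8 (j = -2*(-2 + 6) = -2*4 = -8)
l(61)*j = 26*(-8) = -208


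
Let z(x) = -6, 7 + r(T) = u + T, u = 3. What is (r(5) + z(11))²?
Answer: 25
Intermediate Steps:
r(T) = -4 + T (r(T) = -7 + (3 + T) = -4 + T)
(r(5) + z(11))² = ((-4 + 5) - 6)² = (1 - 6)² = (-5)² = 25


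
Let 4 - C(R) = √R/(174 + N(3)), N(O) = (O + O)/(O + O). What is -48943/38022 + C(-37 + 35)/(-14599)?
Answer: -714670945/555083178 + I*√2/2554825 ≈ -1.2875 + 5.5355e-7*I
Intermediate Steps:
N(O) = 1 (N(O) = (2*O)/((2*O)) = (2*O)*(1/(2*O)) = 1)
C(R) = 4 - √R/175 (C(R) = 4 - √R/(174 + 1) = 4 - √R/175)
-48943/38022 + C(-37 + 35)/(-14599) = -48943/38022 + (4 - √(-37 + 35)/175)/(-14599) = -48943*1/38022 + (4 - I*√2/175)*(-1/14599) = -48943/38022 + (4 - I*√2/175)*(-1/14599) = -48943/38022 + (-4/14599 + I*√2/2554825) = -714670945/555083178 + I*√2/2554825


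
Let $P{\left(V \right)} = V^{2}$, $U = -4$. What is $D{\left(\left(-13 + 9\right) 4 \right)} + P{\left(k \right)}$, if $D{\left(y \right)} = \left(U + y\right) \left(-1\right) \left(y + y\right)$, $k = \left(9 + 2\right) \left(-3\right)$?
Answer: $449$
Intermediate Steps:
$k = -33$ ($k = 11 \left(-3\right) = -33$)
$D{\left(y \right)} = 2 y \left(4 - y\right)$ ($D{\left(y \right)} = \left(-4 + y\right) \left(-1\right) \left(y + y\right) = \left(4 - y\right) 2 y = 2 y \left(4 - y\right)$)
$D{\left(\left(-13 + 9\right) 4 \right)} + P{\left(k \right)} = 2 \left(-13 + 9\right) 4 \left(4 - \left(-13 + 9\right) 4\right) + \left(-33\right)^{2} = 2 \left(\left(-4\right) 4\right) \left(4 - \left(-4\right) 4\right) + 1089 = 2 \left(-16\right) \left(4 - -16\right) + 1089 = 2 \left(-16\right) \left(4 + 16\right) + 1089 = 2 \left(-16\right) 20 + 1089 = -640 + 1089 = 449$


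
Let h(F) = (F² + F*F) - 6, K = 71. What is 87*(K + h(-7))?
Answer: 14181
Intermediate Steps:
h(F) = -6 + 2*F² (h(F) = (F² + F²) - 6 = 2*F² - 6 = -6 + 2*F²)
87*(K + h(-7)) = 87*(71 + (-6 + 2*(-7)²)) = 87*(71 + (-6 + 2*49)) = 87*(71 + (-6 + 98)) = 87*(71 + 92) = 87*163 = 14181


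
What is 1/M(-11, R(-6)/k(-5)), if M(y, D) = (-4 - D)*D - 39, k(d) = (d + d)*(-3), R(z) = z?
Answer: -25/956 ≈ -0.026151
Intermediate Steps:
k(d) = -6*d (k(d) = (2*d)*(-3) = -6*d)
M(y, D) = -39 + D*(-4 - D) (M(y, D) = D*(-4 - D) - 39 = -39 + D*(-4 - D))
1/M(-11, R(-6)/k(-5)) = 1/(-39 - (-6/((-6*(-5))))**2 - (-24)/((-6*(-5)))) = 1/(-39 - (-6/30)**2 - (-24)/30) = 1/(-39 - (-6*1/30)**2 - (-24)/30) = 1/(-39 - (-1/5)**2 - 4*(-1/5)) = 1/(-39 - 1*1/25 + 4/5) = 1/(-39 - 1/25 + 4/5) = 1/(-956/25) = -25/956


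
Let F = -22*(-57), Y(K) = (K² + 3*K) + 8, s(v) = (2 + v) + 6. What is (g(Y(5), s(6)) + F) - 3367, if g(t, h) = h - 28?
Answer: -2127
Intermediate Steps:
s(v) = 8 + v
Y(K) = 8 + K² + 3*K
g(t, h) = -28 + h
F = 1254
(g(Y(5), s(6)) + F) - 3367 = ((-28 + (8 + 6)) + 1254) - 3367 = ((-28 + 14) + 1254) - 3367 = (-14 + 1254) - 3367 = 1240 - 3367 = -2127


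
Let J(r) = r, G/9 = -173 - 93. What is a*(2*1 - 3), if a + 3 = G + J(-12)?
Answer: 2409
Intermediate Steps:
G = -2394 (G = 9*(-173 - 93) = 9*(-266) = -2394)
a = -2409 (a = -3 + (-2394 - 12) = -3 - 2406 = -2409)
a*(2*1 - 3) = -2409*(2*1 - 3) = -2409*(2 - 3) = -2409*(-1) = 2409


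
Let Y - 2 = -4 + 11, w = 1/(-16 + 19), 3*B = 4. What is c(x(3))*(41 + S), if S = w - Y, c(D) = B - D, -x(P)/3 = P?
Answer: 3007/9 ≈ 334.11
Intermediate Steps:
B = 4/3 (B = (⅓)*4 = 4/3 ≈ 1.3333)
x(P) = -3*P
w = ⅓ (w = 1/3 = ⅓ ≈ 0.33333)
Y = 9 (Y = 2 + (-4 + 11) = 2 + 7 = 9)
c(D) = 4/3 - D
S = -26/3 (S = ⅓ - 1*9 = ⅓ - 9 = -26/3 ≈ -8.6667)
c(x(3))*(41 + S) = (4/3 - (-3)*3)*(41 - 26/3) = (4/3 - 1*(-9))*(97/3) = (4/3 + 9)*(97/3) = (31/3)*(97/3) = 3007/9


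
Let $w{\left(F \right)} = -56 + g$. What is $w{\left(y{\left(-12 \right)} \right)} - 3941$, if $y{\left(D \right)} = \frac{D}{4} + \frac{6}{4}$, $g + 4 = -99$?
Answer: $-4100$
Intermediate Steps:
$g = -103$ ($g = -4 - 99 = -103$)
$y{\left(D \right)} = \frac{3}{2} + \frac{D}{4}$ ($y{\left(D \right)} = D \frac{1}{4} + 6 \cdot \frac{1}{4} = \frac{D}{4} + \frac{3}{2} = \frac{3}{2} + \frac{D}{4}$)
$w{\left(F \right)} = -159$ ($w{\left(F \right)} = -56 - 103 = -159$)
$w{\left(y{\left(-12 \right)} \right)} - 3941 = -159 - 3941 = -4100$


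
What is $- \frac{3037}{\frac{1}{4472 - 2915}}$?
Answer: $-4728609$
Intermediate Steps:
$- \frac{3037}{\frac{1}{4472 - 2915}} = - \frac{3037}{\frac{1}{1557}} = - 3037 \frac{1}{\frac{1}{1557}} = \left(-3037\right) 1557 = -4728609$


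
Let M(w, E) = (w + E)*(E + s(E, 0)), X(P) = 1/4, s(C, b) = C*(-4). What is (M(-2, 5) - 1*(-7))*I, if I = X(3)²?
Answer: -19/8 ≈ -2.3750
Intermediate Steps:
s(C, b) = -4*C
X(P) = ¼
M(w, E) = -3*E*(E + w) (M(w, E) = (w + E)*(E - 4*E) = (E + w)*(-3*E) = -3*E*(E + w))
I = 1/16 (I = (¼)² = 1/16 ≈ 0.062500)
(M(-2, 5) - 1*(-7))*I = (3*5*(-1*5 - 1*(-2)) - 1*(-7))*(1/16) = (3*5*(-5 + 2) + 7)*(1/16) = (3*5*(-3) + 7)*(1/16) = (-45 + 7)*(1/16) = -38*1/16 = -19/8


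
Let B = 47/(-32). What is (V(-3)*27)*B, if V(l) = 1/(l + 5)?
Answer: -1269/64 ≈ -19.828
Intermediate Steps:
B = -47/32 (B = 47*(-1/32) = -47/32 ≈ -1.4688)
V(l) = 1/(5 + l)
(V(-3)*27)*B = (27/(5 - 3))*(-47/32) = (27/2)*(-47/32) = -1269/64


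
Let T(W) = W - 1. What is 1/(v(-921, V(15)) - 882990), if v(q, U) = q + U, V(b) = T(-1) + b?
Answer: -1/883898 ≈ -1.1314e-6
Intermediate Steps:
T(W) = -1 + W
V(b) = -2 + b (V(b) = (-1 - 1) + b = -2 + b)
v(q, U) = U + q
1/(v(-921, V(15)) - 882990) = 1/(((-2 + 15) - 921) - 882990) = 1/((13 - 921) - 882990) = 1/(-908 - 882990) = 1/(-883898) = -1/883898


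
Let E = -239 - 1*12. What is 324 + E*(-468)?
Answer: 117792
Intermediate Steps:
E = -251 (E = -239 - 12 = -251)
324 + E*(-468) = 324 - 251*(-468) = 324 + 117468 = 117792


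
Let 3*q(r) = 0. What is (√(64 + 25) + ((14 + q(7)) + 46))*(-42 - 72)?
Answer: -6840 - 114*√89 ≈ -7915.5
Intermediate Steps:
q(r) = 0 (q(r) = (⅓)*0 = 0)
(√(64 + 25) + ((14 + q(7)) + 46))*(-42 - 72) = (√(64 + 25) + ((14 + 0) + 46))*(-42 - 72) = (√89 + (14 + 46))*(-114) = (√89 + 60)*(-114) = (60 + √89)*(-114) = -6840 - 114*√89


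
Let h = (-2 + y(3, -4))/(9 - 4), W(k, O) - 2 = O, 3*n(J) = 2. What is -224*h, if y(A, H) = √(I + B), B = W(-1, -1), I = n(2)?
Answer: 448/5 - 224*√15/15 ≈ 31.763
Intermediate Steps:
n(J) = ⅔ (n(J) = (⅓)*2 = ⅔)
I = ⅔ ≈ 0.66667
W(k, O) = 2 + O
B = 1 (B = 2 - 1 = 1)
y(A, H) = √15/3 (y(A, H) = √(⅔ + 1) = √(5/3) = √15/3)
h = -⅖ + √15/15 (h = (-2 + √15/3)/(9 - 4) = (-2 + √15/3)/5 = (-2 + √15/3)*(⅕) = -⅖ + √15/15 ≈ -0.14180)
-224*h = -224*(-⅖ + √15/15) = 448/5 - 224*√15/15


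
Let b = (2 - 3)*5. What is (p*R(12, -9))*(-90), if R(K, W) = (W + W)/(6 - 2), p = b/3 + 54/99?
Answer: -4995/11 ≈ -454.09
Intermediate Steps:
b = -5 (b = -1*5 = -5)
p = -37/33 (p = -5/3 + 54/99 = -5*1/3 + 54*(1/99) = -5/3 + 6/11 = -37/33 ≈ -1.1212)
R(K, W) = W/2 (R(K, W) = (2*W)/4 = (2*W)*(1/4) = W/2)
(p*R(12, -9))*(-90) = -37*(-9)/66*(-90) = -37/33*(-9/2)*(-90) = (111/22)*(-90) = -4995/11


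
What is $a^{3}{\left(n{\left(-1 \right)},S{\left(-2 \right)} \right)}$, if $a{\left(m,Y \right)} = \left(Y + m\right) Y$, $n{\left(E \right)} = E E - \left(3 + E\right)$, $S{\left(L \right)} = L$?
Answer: $216$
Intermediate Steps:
$n{\left(E \right)} = -3 + E^{2} - E$ ($n{\left(E \right)} = E^{2} - \left(3 + E\right) = -3 + E^{2} - E$)
$a{\left(m,Y \right)} = Y \left(Y + m\right)$
$a^{3}{\left(n{\left(-1 \right)},S{\left(-2 \right)} \right)} = \left(- 2 \left(-2 - \left(2 - 1\right)\right)\right)^{3} = \left(- 2 \left(-2 + \left(-3 + 1 + 1\right)\right)\right)^{3} = \left(- 2 \left(-2 - 1\right)\right)^{3} = \left(\left(-2\right) \left(-3\right)\right)^{3} = 6^{3} = 216$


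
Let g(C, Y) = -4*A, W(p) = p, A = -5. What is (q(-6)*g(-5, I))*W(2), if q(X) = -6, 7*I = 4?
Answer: -240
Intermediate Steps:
I = 4/7 (I = (⅐)*4 = 4/7 ≈ 0.57143)
g(C, Y) = 20 (g(C, Y) = -4*(-5) = 20)
(q(-6)*g(-5, I))*W(2) = -6*20*2 = -120*2 = -240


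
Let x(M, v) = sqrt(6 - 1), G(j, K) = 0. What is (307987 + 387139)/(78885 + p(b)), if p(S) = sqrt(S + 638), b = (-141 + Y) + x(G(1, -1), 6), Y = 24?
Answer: 695126/(78885 + sqrt(521 + sqrt(5))) ≈ 8.8093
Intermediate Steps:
x(M, v) = sqrt(5)
b = -117 + sqrt(5) (b = (-141 + 24) + sqrt(5) = -117 + sqrt(5) ≈ -114.76)
p(S) = sqrt(638 + S)
(307987 + 387139)/(78885 + p(b)) = (307987 + 387139)/(78885 + sqrt(638 + (-117 + sqrt(5)))) = 695126/(78885 + sqrt(521 + sqrt(5)))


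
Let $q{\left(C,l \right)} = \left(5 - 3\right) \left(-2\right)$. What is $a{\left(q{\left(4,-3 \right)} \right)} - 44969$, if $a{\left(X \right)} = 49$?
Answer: $-44920$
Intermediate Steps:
$q{\left(C,l \right)} = -4$ ($q{\left(C,l \right)} = 2 \left(-2\right) = -4$)
$a{\left(q{\left(4,-3 \right)} \right)} - 44969 = 49 - 44969 = -44920$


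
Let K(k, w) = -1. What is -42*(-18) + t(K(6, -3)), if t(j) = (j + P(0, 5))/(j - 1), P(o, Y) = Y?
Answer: 754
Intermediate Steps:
t(j) = (5 + j)/(-1 + j) (t(j) = (j + 5)/(j - 1) = (5 + j)/(-1 + j))
-42*(-18) + t(K(6, -3)) = -42*(-18) + (5 - 1)/(-1 - 1) = 756 + 4/(-2) = 756 - ½*4 = 756 - 2 = 754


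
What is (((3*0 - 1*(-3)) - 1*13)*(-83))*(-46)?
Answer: -38180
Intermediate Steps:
(((3*0 - 1*(-3)) - 1*13)*(-83))*(-46) = (((0 + 3) - 13)*(-83))*(-46) = ((3 - 13)*(-83))*(-46) = -10*(-83)*(-46) = 830*(-46) = -38180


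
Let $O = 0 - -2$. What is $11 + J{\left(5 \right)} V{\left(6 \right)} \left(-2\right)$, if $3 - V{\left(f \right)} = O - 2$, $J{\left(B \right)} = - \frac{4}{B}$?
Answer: $\frac{79}{5} \approx 15.8$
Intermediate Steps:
$O = 2$ ($O = 0 + 2 = 2$)
$V{\left(f \right)} = 3$ ($V{\left(f \right)} = 3 - \left(2 - 2\right) = 3 - 0 = 3 + 0 = 3$)
$11 + J{\left(5 \right)} V{\left(6 \right)} \left(-2\right) = 11 + - \frac{4}{5} \cdot 3 \left(-2\right) = 11 + \left(-4\right) \frac{1}{5} \left(-6\right) = 11 - - \frac{24}{5} = 11 + \frac{24}{5} = \frac{79}{5}$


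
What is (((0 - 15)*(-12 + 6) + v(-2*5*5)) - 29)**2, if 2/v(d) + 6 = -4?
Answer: 92416/25 ≈ 3696.6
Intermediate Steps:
v(d) = -1/5 (v(d) = 2/(-6 - 4) = 2/(-10) = 2*(-1/10) = -1/5)
(((0 - 15)*(-12 + 6) + v(-2*5*5)) - 29)**2 = (((0 - 15)*(-12 + 6) - 1/5) - 29)**2 = ((-15*(-6) - 1/5) - 29)**2 = ((90 - 1/5) - 29)**2 = (449/5 - 29)**2 = (304/5)**2 = 92416/25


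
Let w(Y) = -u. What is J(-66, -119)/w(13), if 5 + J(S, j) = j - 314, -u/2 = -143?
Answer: 219/143 ≈ 1.5315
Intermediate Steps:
u = 286 (u = -2*(-143) = 286)
J(S, j) = -319 + j (J(S, j) = -5 + (j - 314) = -5 + (-314 + j) = -319 + j)
w(Y) = -286 (w(Y) = -1*286 = -286)
J(-66, -119)/w(13) = (-319 - 119)/(-286) = -438*(-1/286) = 219/143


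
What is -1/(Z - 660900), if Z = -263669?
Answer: 1/924569 ≈ 1.0816e-6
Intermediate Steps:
-1/(Z - 660900) = -1/(-263669 - 660900) = -1/(-924569) = -1*(-1/924569) = 1/924569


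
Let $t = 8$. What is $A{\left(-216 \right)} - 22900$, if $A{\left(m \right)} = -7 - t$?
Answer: $-22915$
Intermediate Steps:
$A{\left(m \right)} = -15$ ($A{\left(m \right)} = -7 - 8 = -15$)
$A{\left(-216 \right)} - 22900 = -15 - 22900 = -22915$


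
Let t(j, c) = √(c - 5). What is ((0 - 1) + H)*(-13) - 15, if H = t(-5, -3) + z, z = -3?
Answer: 37 - 26*I*√2 ≈ 37.0 - 36.77*I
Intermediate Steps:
t(j, c) = √(-5 + c)
H = -3 + 2*I*√2 (H = √(-5 - 3) - 3 = √(-8) - 3 = 2*I*√2 - 3 = -3 + 2*I*√2 ≈ -3.0 + 2.8284*I)
((0 - 1) + H)*(-13) - 15 = ((0 - 1) + (-3 + 2*I*√2))*(-13) - 15 = (-1 + (-3 + 2*I*√2))*(-13) - 15 = (-4 + 2*I*√2)*(-13) - 15 = (52 - 26*I*√2) - 15 = 37 - 26*I*√2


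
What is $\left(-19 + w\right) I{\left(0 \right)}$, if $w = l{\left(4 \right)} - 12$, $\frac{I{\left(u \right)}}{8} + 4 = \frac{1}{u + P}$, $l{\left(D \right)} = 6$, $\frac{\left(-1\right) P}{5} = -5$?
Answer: $792$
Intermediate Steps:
$P = 25$ ($P = \left(-5\right) \left(-5\right) = 25$)
$I{\left(u \right)} = -32 + \frac{8}{25 + u}$ ($I{\left(u \right)} = -32 + \frac{8}{u + 25} = -32 + \frac{8}{25 + u}$)
$w = -6$ ($w = 6 - 12 = -6$)
$\left(-19 + w\right) I{\left(0 \right)} = \left(-19 - 6\right) \frac{8 \left(-99 - 0\right)}{25 + 0} = - 25 \frac{8 \left(-99 + 0\right)}{25} = - 25 \cdot 8 \cdot \frac{1}{25} \left(-99\right) = \left(-25\right) \left(- \frac{792}{25}\right) = 792$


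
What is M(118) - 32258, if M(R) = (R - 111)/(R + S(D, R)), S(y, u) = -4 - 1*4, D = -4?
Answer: -3548373/110 ≈ -32258.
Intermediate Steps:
S(y, u) = -8 (S(y, u) = -4 - 4 = -8)
M(R) = (-111 + R)/(-8 + R) (M(R) = (R - 111)/(R - 8) = (-111 + R)/(-8 + R))
M(118) - 32258 = (-111 + 118)/(-8 + 118) - 32258 = 7/110 - 32258 = -3548373/110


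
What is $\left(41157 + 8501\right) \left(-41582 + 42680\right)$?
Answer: $54524484$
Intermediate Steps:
$\left(41157 + 8501\right) \left(-41582 + 42680\right) = 49658 \cdot 1098 = 54524484$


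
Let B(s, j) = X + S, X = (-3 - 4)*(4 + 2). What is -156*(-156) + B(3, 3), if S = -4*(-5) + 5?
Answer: 24319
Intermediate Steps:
S = 25 (S = 20 + 5 = 25)
X = -42 (X = -7*6 = -42)
B(s, j) = -17 (B(s, j) = -42 + 25 = -17)
-156*(-156) + B(3, 3) = -156*(-156) - 17 = 24336 - 17 = 24319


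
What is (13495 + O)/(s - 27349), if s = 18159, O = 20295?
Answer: -3379/919 ≈ -3.6768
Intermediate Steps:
(13495 + O)/(s - 27349) = (13495 + 20295)/(18159 - 27349) = 33790/(-9190) = 33790*(-1/9190) = -3379/919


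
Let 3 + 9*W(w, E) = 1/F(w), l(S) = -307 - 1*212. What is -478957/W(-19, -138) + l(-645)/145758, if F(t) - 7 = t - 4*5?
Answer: 6701934166195/4712842 ≈ 1.4221e+6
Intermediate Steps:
F(t) = -13 + t (F(t) = 7 + (t - 4*5) = 7 + (t - 20) = 7 + (-20 + t) = -13 + t)
l(S) = -519 (l(S) = -307 - 212 = -519)
W(w, E) = -⅓ + 1/(9*(-13 + w))
-478957/W(-19, -138) + l(-645)/145758 = -478957*9*(-13 - 19)/(40 - 3*(-19)) - 519/145758 = -478957*(-288/(40 + 57)) - 519*1/145758 = -478957/((⅑)*(-1/32)*97) - 173/48586 = -478957/(-97/288) - 173/48586 = -478957*(-288/97) - 173/48586 = 137939616/97 - 173/48586 = 6701934166195/4712842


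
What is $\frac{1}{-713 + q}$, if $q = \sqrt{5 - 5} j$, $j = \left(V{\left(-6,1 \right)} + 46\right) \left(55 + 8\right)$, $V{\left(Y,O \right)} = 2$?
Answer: $- \frac{1}{713} \approx -0.0014025$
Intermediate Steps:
$j = 3024$ ($j = \left(2 + 46\right) \left(55 + 8\right) = 48 \cdot 63 = 3024$)
$q = 0$ ($q = \sqrt{5 - 5} \cdot 3024 = \sqrt{0} \cdot 3024 = 0 \cdot 3024 = 0$)
$\frac{1}{-713 + q} = \frac{1}{-713 + 0} = \frac{1}{-713} = - \frac{1}{713}$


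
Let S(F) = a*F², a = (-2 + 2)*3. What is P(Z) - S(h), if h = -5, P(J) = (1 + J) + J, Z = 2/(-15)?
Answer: 11/15 ≈ 0.73333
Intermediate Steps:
Z = -2/15 (Z = 2*(-1/15) = -2/15 ≈ -0.13333)
P(J) = 1 + 2*J
a = 0 (a = 0*3 = 0)
S(F) = 0 (S(F) = 0*F² = 0)
P(Z) - S(h) = (1 + 2*(-2/15)) - 1*0 = (1 - 4/15) + 0 = 11/15 + 0 = 11/15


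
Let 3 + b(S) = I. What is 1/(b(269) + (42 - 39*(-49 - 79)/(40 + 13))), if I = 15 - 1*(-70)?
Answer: 53/11564 ≈ 0.0045832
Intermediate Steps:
I = 85 (I = 15 + 70 = 85)
b(S) = 82 (b(S) = -3 + 85 = 82)
1/(b(269) + (42 - 39*(-49 - 79)/(40 + 13))) = 1/(82 + (42 - 39*(-49 - 79)/(40 + 13))) = 1/(82 + (42 - (-4992)/53)) = 1/(82 + (42 - 39*(-128/53))) = 1/(82 + (42 + 4992/53)) = 1/(82 + 7218/53) = 1/(11564/53) = 53/11564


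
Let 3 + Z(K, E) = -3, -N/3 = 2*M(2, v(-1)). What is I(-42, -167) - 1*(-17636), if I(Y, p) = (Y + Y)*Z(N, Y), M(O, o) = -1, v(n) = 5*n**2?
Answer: 18140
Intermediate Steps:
N = 6 (N = -6*(-1) = -3*(-2) = 6)
Z(K, E) = -6 (Z(K, E) = -3 - 3 = -6)
I(Y, p) = -12*Y (I(Y, p) = (Y + Y)*(-6) = (2*Y)*(-6) = -12*Y)
I(-42, -167) - 1*(-17636) = -12*(-42) - 1*(-17636) = 504 + 17636 = 18140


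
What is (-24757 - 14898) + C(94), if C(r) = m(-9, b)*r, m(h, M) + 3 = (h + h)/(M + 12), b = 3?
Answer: -200249/5 ≈ -40050.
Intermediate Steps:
m(h, M) = -3 + 2*h/(12 + M) (m(h, M) = -3 + (h + h)/(M + 12) = -3 + (2*h)/(12 + M) = -3 + 2*h/(12 + M))
C(r) = -21*r/5 (C(r) = ((-36 - 3*3 + 2*(-9))/(12 + 3))*r = ((-36 - 9 - 18)/15)*r = ((1/15)*(-63))*r = -21*r/5)
(-24757 - 14898) + C(94) = (-24757 - 14898) - 21/5*94 = -39655 - 1974/5 = -200249/5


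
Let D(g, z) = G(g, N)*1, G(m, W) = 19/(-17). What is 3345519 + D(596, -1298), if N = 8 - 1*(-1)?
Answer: 56873804/17 ≈ 3.3455e+6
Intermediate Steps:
N = 9 (N = 8 + 1 = 9)
G(m, W) = -19/17 (G(m, W) = 19*(-1/17) = -19/17)
D(g, z) = -19/17 (D(g, z) = -19/17*1 = -19/17)
3345519 + D(596, -1298) = 3345519 - 19/17 = 56873804/17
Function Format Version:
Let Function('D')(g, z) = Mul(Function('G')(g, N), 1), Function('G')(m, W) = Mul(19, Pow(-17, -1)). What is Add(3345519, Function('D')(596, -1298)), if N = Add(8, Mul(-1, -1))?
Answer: Rational(56873804, 17) ≈ 3.3455e+6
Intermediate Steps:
N = 9 (N = Add(8, 1) = 9)
Function('G')(m, W) = Rational(-19, 17) (Function('G')(m, W) = Mul(19, Rational(-1, 17)) = Rational(-19, 17))
Function('D')(g, z) = Rational(-19, 17) (Function('D')(g, z) = Mul(Rational(-19, 17), 1) = Rational(-19, 17))
Add(3345519, Function('D')(596, -1298)) = Add(3345519, Rational(-19, 17)) = Rational(56873804, 17)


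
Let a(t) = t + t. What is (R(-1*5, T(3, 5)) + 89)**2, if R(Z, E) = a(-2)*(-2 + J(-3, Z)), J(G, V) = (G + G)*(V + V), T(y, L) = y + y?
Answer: 20449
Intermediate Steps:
T(y, L) = 2*y
a(t) = 2*t
J(G, V) = 4*G*V (J(G, V) = (2*G)*(2*V) = 4*G*V)
R(Z, E) = 8 + 48*Z (R(Z, E) = (2*(-2))*(-2 + 4*(-3)*Z) = -4*(-2 - 12*Z) = 8 + 48*Z)
(R(-1*5, T(3, 5)) + 89)**2 = ((8 + 48*(-1*5)) + 89)**2 = ((8 + 48*(-5)) + 89)**2 = ((8 - 240) + 89)**2 = (-232 + 89)**2 = (-143)**2 = 20449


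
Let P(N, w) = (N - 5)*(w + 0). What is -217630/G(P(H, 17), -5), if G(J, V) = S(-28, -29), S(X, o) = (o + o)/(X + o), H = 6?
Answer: -6202455/29 ≈ -2.1388e+5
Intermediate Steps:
P(N, w) = w*(-5 + N) (P(N, w) = (-5 + N)*w = w*(-5 + N))
S(X, o) = 2*o/(X + o) (S(X, o) = (2*o)/(X + o) = 2*o/(X + o))
G(J, V) = 58/57 (G(J, V) = 2*(-29)/(-28 - 29) = 2*(-29)/(-57) = 2*(-29)*(-1/57) = 58/57)
-217630/G(P(H, 17), -5) = -217630/58/57 = -217630*57/58 = -6202455/29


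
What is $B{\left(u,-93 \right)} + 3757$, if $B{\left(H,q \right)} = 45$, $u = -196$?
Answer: $3802$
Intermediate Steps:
$B{\left(u,-93 \right)} + 3757 = 45 + 3757 = 3802$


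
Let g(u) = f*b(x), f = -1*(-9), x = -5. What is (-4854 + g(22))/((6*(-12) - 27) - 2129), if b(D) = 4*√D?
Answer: 2427/1114 - 9*I*√5/557 ≈ 2.1786 - 0.03613*I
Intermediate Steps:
f = 9
g(u) = 36*I*√5 (g(u) = 9*(4*√(-5)) = 9*(4*(I*√5)) = 9*(4*I*√5) = 36*I*√5)
(-4854 + g(22))/((6*(-12) - 27) - 2129) = (-4854 + 36*I*√5)/((6*(-12) - 27) - 2129) = (-4854 + 36*I*√5)/((-72 - 27) - 2129) = (-4854 + 36*I*√5)/(-99 - 2129) = (-4854 + 36*I*√5)/(-2228) = (-4854 + 36*I*√5)*(-1/2228) = 2427/1114 - 9*I*√5/557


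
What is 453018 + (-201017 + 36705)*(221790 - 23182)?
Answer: -32633224678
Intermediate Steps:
453018 + (-201017 + 36705)*(221790 - 23182) = 453018 - 164312*198608 = 453018 - 32633677696 = -32633224678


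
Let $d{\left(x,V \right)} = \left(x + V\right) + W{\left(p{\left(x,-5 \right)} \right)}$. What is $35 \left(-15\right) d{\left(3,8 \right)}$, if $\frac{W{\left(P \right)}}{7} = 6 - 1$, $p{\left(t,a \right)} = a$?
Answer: $-24150$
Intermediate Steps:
$W{\left(P \right)} = 35$ ($W{\left(P \right)} = 7 \left(6 - 1\right) = 7 \cdot 5 = 35$)
$d{\left(x,V \right)} = 35 + V + x$ ($d{\left(x,V \right)} = \left(x + V\right) + 35 = \left(V + x\right) + 35 = 35 + V + x$)
$35 \left(-15\right) d{\left(3,8 \right)} = 35 \left(-15\right) \left(35 + 8 + 3\right) = \left(-525\right) 46 = -24150$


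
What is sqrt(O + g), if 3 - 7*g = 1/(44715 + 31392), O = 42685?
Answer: sqrt(12115042236739365)/532749 ≈ 206.60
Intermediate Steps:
g = 228320/532749 (g = 3/7 - 1/(7*(44715 + 31392)) = 3/7 - 1/7/76107 = 3/7 - 1/7*1/76107 = 3/7 - 1/532749 = 228320/532749 ≈ 0.42857)
sqrt(O + g) = sqrt(42685 + 228320/532749) = sqrt(22740619385/532749) = sqrt(12115042236739365)/532749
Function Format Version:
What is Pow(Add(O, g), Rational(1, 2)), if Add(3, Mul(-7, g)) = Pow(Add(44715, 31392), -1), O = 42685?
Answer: Mul(Rational(1, 532749), Pow(12115042236739365, Rational(1, 2))) ≈ 206.60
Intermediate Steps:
g = Rational(228320, 532749) (g = Add(Rational(3, 7), Mul(Rational(-1, 7), Pow(Add(44715, 31392), -1))) = Add(Rational(3, 7), Mul(Rational(-1, 7), Pow(76107, -1))) = Add(Rational(3, 7), Mul(Rational(-1, 7), Rational(1, 76107))) = Add(Rational(3, 7), Rational(-1, 532749)) = Rational(228320, 532749) ≈ 0.42857)
Pow(Add(O, g), Rational(1, 2)) = Pow(Add(42685, Rational(228320, 532749)), Rational(1, 2)) = Pow(Rational(22740619385, 532749), Rational(1, 2)) = Mul(Rational(1, 532749), Pow(12115042236739365, Rational(1, 2)))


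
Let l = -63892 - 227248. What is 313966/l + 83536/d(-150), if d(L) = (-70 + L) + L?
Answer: -1221841923/5386090 ≈ -226.85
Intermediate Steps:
l = -291140
d(L) = -70 + 2*L
313966/l + 83536/d(-150) = 313966/(-291140) + 83536/(-70 + 2*(-150)) = 313966*(-1/291140) + 83536/(-70 - 300) = -156983/145570 + 83536/(-370) = -156983/145570 + 83536*(-1/370) = -156983/145570 - 41768/185 = -1221841923/5386090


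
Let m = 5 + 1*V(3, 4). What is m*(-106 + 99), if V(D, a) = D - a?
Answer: -28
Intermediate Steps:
m = 4 (m = 5 + 1*(3 - 1*4) = 5 + 1*(3 - 4) = 5 + 1*(-1) = 5 - 1 = 4)
m*(-106 + 99) = 4*(-106 + 99) = 4*(-7) = -28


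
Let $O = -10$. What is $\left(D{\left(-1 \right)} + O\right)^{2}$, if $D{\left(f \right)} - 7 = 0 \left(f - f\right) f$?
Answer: $9$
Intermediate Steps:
$D{\left(f \right)} = 7$ ($D{\left(f \right)} = 7 + 0 \left(f - f\right) f = 7 + 0 \cdot 0 f = 7 + 0 f = 7 + 0 = 7$)
$\left(D{\left(-1 \right)} + O\right)^{2} = \left(7 - 10\right)^{2} = \left(-3\right)^{2} = 9$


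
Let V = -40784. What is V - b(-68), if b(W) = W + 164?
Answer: -40880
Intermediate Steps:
b(W) = 164 + W
V - b(-68) = -40784 - (164 - 68) = -40784 - 1*96 = -40784 - 96 = -40880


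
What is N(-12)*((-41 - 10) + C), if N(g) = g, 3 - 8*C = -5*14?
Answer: 1005/2 ≈ 502.50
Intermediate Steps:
C = 73/8 (C = 3/8 - (-5)*14/8 = 3/8 - ⅛*(-70) = 3/8 + 35/4 = 73/8 ≈ 9.1250)
N(-12)*((-41 - 10) + C) = -12*((-41 - 10) + 73/8) = -12*(-51 + 73/8) = -12*(-335/8) = 1005/2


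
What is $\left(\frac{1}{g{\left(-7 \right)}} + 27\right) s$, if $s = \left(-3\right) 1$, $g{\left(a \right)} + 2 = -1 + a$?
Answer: $- \frac{807}{10} \approx -80.7$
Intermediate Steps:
$g{\left(a \right)} = -3 + a$ ($g{\left(a \right)} = -2 + \left(-1 + a\right) = -3 + a$)
$s = -3$
$\left(\frac{1}{g{\left(-7 \right)}} + 27\right) s = \left(\frac{1}{-3 - 7} + 27\right) \left(-3\right) = \left(\frac{1}{-10} + 27\right) \left(-3\right) = \left(- \frac{1}{10} + 27\right) \left(-3\right) = \frac{269}{10} \left(-3\right) = - \frac{807}{10}$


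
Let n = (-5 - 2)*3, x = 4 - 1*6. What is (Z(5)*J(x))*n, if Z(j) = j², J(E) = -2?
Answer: 1050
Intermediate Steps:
x = -2 (x = 4 - 6 = -2)
n = -21 (n = -7*3 = -21)
(Z(5)*J(x))*n = (5²*(-2))*(-21) = (25*(-2))*(-21) = -50*(-21) = 1050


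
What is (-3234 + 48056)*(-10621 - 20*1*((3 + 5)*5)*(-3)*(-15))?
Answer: -2089646462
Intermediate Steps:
(-3234 + 48056)*(-10621 - 20*1*((3 + 5)*5)*(-3)*(-15)) = 44822*(-10621 - 20*1*(8*5)*(-3)*(-15)) = 44822*(-10621 - 20*1*40*(-3)*(-15)) = 44822*(-10621 - 800*(-3)*(-15)) = 44822*(-10621 - 20*(-120)*(-15)) = 44822*(-10621 + 2400*(-15)) = 44822*(-10621 - 36000) = 44822*(-46621) = -2089646462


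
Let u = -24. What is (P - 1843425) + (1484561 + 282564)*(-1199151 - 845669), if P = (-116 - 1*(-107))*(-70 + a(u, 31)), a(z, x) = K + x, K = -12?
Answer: -3613454385466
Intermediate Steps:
a(z, x) = -12 + x
P = 459 (P = (-116 - 1*(-107))*(-70 + (-12 + 31)) = (-116 + 107)*(-70 + 19) = -9*(-51) = 459)
(P - 1843425) + (1484561 + 282564)*(-1199151 - 845669) = (459 - 1843425) + (1484561 + 282564)*(-1199151 - 845669) = -1842966 + 1767125*(-2044820) = -1842966 - 3613452542500 = -3613454385466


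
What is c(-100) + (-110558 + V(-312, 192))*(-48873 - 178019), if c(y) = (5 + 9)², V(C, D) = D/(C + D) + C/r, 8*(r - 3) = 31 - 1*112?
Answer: 2382139580404/95 ≈ 2.5075e+10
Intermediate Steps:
r = -57/8 (r = 3 + (31 - 1*112)/8 = 3 + (31 - 112)/8 = 3 + (⅛)*(-81) = 3 - 81/8 = -57/8 ≈ -7.1250)
V(C, D) = -8*C/57 + D/(C + D) (V(C, D) = D/(C + D) + C/(-57/8) = D/(C + D) + C*(-8/57) = D/(C + D) - 8*C/57 = -8*C/57 + D/(C + D))
c(y) = 196 (c(y) = 14² = 196)
c(-100) + (-110558 + V(-312, 192))*(-48873 - 178019) = 196 + (-110558 + (192 - 8/57*(-312)² - 8/57*(-312)*192)/(-312 + 192))*(-48873 - 178019) = 196 + (-110558 + (192 - 8/57*97344 + 159744/19)/(-120))*(-226892) = 196 + (-110558 - (192 - 259584/19 + 159744/19)/120)*(-226892) = 196 + (-110558 - 1/120*(-96192/19))*(-226892) = 196 + (-110558 + 4008/95)*(-226892) = 196 - 10499002/95*(-226892) = 196 + 2382139561784/95 = 2382139580404/95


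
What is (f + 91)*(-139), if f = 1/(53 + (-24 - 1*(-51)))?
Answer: -1012059/80 ≈ -12651.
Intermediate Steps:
f = 1/80 (f = 1/(53 + (-24 + 51)) = 1/(53 + 27) = 1/80 ≈ 0.012500)
(f + 91)*(-139) = (1/80 + 91)*(-139) = (7281/80)*(-139) = -1012059/80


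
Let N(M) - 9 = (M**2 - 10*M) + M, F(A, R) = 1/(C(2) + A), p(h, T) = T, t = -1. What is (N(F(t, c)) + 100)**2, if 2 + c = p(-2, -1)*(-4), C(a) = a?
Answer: 10201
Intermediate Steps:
c = 2 (c = -2 - 1*(-4) = -2 + 4 = 2)
F(A, R) = 1/(2 + A)
N(M) = 9 + M**2 - 9*M (N(M) = 9 + ((M**2 - 10*M) + M) = 9 + (M**2 - 9*M) = 9 + M**2 - 9*M)
(N(F(t, c)) + 100)**2 = ((9 + (1/(2 - 1))**2 - 9/(2 - 1)) + 100)**2 = ((9 + (1/1)**2 - 9/1) + 100)**2 = ((9 + 1**2 - 9*1) + 100)**2 = ((9 + 1 - 9) + 100)**2 = (1 + 100)**2 = 101**2 = 10201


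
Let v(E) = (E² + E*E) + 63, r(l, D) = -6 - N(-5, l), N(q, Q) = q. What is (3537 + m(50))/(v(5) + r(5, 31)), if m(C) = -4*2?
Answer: 3529/112 ≈ 31.509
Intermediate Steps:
m(C) = -8
r(l, D) = -1 (r(l, D) = -6 - 1*(-5) = -6 + 5 = -1)
v(E) = 63 + 2*E² (v(E) = (E² + E²) + 63 = 2*E² + 63 = 63 + 2*E²)
(3537 + m(50))/(v(5) + r(5, 31)) = (3537 - 8)/((63 + 2*5²) - 1) = 3529/((63 + 2*25) - 1) = 3529/((63 + 50) - 1) = 3529/(113 - 1) = 3529/112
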